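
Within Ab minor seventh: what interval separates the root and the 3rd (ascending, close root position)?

minor 3rd

Spelling the chord: Ab-Cb-Eb-Gb.
The root is Ab and the 3rd is Cb.
3 letter names make it a third; at 3 semitones (a half step narrower than major) the quality is minor.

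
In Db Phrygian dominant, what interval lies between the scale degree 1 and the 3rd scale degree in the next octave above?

M10

The scale runs Db Ebb F Gb Ab Bbb Cb.
So we need the interval from Db up to F.
Db up to F spans 10 letter names and 16 semitones — a major tenth.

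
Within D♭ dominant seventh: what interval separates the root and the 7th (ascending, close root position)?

minor 7th

D♭7 (D♭ dominant seventh): D♭-F-A♭-C♭.
That puts D♭ below C♭.
7 letter names make it a seventh; at 10 semitones (a half step narrower than major) the quality is minor.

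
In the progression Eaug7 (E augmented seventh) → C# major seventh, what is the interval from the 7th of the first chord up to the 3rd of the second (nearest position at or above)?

Eaug7 (E augmented seventh) has D as its 7th, and C# major seventh has E# as its 3rd.
2 letter names make it a second; at 3 semitones (a half step wider than major) the quality is augmented.

augmented 2nd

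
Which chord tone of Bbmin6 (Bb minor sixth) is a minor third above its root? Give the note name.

Bb minor sixth is spelled Bb, Db, F, G.
The root is Bb. A minor third above Bb is Db.
Db is the chord's 3rd.

Db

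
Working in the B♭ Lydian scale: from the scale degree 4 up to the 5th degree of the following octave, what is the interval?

The scale runs B♭ C D E F G A.
That puts E below F.
9 letter names make it a ninth; at 13 semitones (a half step narrower than major) the quality is minor.

minor ninth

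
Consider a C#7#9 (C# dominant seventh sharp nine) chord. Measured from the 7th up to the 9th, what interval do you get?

C#7#9 (C# dominant seventh sharp nine) is spelled C#, E#, G#, B, D##.
7th = B; 9th = D##.
From B to D##: 5 semitones over a third = augmented.

augmented third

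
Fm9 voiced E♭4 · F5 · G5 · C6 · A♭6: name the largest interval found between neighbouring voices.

major ninth

Adjacent intervals: E♭4→F5 = major ninth; F5→G5 = major second; G5→C6 = perfect fourth; C6→A♭6 = minor sixth.
The largest is E♭4 to F5, a major ninth (14 semitones).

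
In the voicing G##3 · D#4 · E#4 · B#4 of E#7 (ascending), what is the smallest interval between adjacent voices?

major second

Adjacent intervals: G##3→D#4 = diminished fifth; D#4→E#4 = major second; E#4→B#4 = perfect fifth.
The smallest is D#4 to E#4, a major second (2 semitones).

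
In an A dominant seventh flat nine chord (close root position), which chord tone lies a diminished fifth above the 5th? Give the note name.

A7b9: A–C♯–E–G–B♭.
The 5th is E. A diminished fifth above E is B♭.
B♭ is the chord's 9th.

Bb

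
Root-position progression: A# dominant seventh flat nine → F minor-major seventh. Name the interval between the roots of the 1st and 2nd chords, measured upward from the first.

The roots are A# and F.
6 letter names make it a sixth; at 7 semitones (a whole step narrower than major) the quality is diminished.

d6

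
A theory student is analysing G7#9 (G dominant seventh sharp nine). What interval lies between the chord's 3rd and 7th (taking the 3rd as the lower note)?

diminished fifth

Spelling the chord: G–B–D–F–A#.
That puts B below F.
From B to F: 6 semitones over a fifth = diminished.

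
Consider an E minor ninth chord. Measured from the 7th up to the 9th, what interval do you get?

major third

Emin9 is spelled E–G–B–D–F#.
The 7th is D and the 9th is F#.
Counting 3 letters and 4 half steps from D gives a major third.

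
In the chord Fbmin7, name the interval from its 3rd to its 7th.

perfect fifth

Fb-7: Fb-Abb-Cb-Ebb.
That puts Abb below Ebb.
Abb up to Ebb spans 5 letter names and 7 semitones — a perfect fifth.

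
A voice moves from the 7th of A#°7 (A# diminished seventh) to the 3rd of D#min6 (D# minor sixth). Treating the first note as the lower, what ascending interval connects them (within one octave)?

A#°7 (A# diminished seventh) has G as its 7th, and D#min6 (D# minor sixth) has F# as its 3rd.
Counting 7 letters and 11 half steps from G gives a major seventh.

major 7th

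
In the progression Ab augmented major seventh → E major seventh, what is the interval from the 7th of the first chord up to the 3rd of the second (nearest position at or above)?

augmented unison

The 7th of Ab augmented major seventh is G; the 3rd of E major seventh is G#.
1 letter names make it a unison; at 1 semitone (a half step wider than perfect) the quality is augmented.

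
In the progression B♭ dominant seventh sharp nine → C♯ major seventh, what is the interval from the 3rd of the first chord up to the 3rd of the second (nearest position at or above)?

The 3rd of B♭ dominant seventh sharp nine is D; the 3rd of C♯ major seventh is E♯.
D up to E♯ is 3 semitones, a half step wider than a major second, so the interval is augmented.

augmented 2nd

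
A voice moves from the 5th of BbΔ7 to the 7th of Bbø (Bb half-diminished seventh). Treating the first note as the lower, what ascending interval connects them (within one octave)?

The 5th of BbΔ7 is F; the 7th of Bbø (Bb half-diminished seventh) is Ab.
F up to Ab is 3 semitones, a half step narrower than a major third, so the interval is minor.

minor third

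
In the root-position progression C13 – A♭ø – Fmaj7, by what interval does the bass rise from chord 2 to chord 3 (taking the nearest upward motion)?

major sixth

The roots are A♭ and F.
Counting 6 letters and 9 half steps from A♭ gives a major sixth.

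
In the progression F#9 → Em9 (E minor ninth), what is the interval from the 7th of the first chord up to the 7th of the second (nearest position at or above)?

minor 7th

F#9 has E as its 7th, and Em9 (E minor ninth) has D as its 7th.
E up to D is 10 semitones, a half step narrower than a major seventh, so the interval is minor.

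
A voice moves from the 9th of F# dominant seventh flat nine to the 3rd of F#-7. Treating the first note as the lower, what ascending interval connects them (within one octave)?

major second

F# dominant seventh flat nine has G as its 9th, and F#-7 has A as its 3rd.
From G to A is 2 semitones, exactly the major second.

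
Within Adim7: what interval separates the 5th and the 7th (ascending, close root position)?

minor third

A diminished seventh: A, C, Eb, Gb.
The 5th is Eb and the 7th is Gb.
From Eb to Gb: 3 semitones over a third = minor.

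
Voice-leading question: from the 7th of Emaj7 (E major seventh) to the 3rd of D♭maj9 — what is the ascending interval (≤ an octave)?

d3

The 7th of Emaj7 (E major seventh) is D♯; the 3rd of D♭maj9 is F.
3 letter names make it a third; at 2 semitones (a whole step narrower than major) the quality is diminished.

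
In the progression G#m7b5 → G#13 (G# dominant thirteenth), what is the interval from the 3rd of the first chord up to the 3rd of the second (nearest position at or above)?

augmented unison

G#m7b5 has B as its 3rd, and G#13 (G# dominant thirteenth) has B# as its 3rd.
From B to B#: 1 semitone over a unison = augmented.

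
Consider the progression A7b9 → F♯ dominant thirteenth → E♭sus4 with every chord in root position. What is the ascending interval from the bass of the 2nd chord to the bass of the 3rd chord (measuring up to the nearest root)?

d7

The roots are F♯ and E♭.
7 letter names make it a seventh; at 9 semitones (a whole step narrower than major) the quality is diminished.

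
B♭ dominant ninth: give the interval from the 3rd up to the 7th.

diminished 5th

B♭9 is spelled B♭, D, F, A♭, C.
3rd = D; 7th = A♭.
From D to A♭: 6 semitones over a fifth = diminished.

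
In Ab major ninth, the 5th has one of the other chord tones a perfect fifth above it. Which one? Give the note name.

Bb

Ab major ninth is spelled Ab C Eb G Bb.
The 5th is Eb. A perfect fifth above Eb is Bb.
Bb is the chord's 9th.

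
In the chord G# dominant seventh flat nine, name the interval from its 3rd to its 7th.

diminished fifth

The chord tones of G#7b9 are G#–B#–D#–F#–A.
So we need the interval from B# up to F#.
B# up to F# is 6 semitones, a half step narrower than a perfect fifth, so the interval is diminished.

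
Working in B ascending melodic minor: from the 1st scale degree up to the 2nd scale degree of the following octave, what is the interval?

major 9th

The scale runs B C# D E F# G# A#.
The 1st scale degree is B and the 2nd degree (up an octave) is C#.
Counting 9 letters and 14 half steps from B gives a major ninth.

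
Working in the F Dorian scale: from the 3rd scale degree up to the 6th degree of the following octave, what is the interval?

F dorian: F G Ab Bb C D Eb.
3rd scale degree = Ab; scale degree 6 (up an octave) = D.
Ab up to D is 18 semitones, a half step wider than a perfect eleventh, so the interval is augmented.

augmented 11th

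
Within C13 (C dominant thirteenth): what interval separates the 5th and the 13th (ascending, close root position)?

major ninth

Spelling the chord: C-E-G-B♭-D-A.
That puts G below A.
Counting 9 letters and 14 half steps from G gives a major ninth.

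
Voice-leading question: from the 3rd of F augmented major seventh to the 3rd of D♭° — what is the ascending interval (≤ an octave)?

F augmented major seventh has A as its 3rd, and D♭° has F♭ as its 3rd.
A up to F♭ is 7 semitones, a whole step narrower than a major sixth, so the interval is diminished.

d6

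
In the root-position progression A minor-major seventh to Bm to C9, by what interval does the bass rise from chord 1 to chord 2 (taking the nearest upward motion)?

major second

The roots are A and B.
Counting 2 letters and 2 half steps from A gives a major second.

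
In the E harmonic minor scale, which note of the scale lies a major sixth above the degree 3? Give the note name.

E

The scale is E F# G A B C D#.
The degree 3 is G; a major sixth above that is E — scale degree 1.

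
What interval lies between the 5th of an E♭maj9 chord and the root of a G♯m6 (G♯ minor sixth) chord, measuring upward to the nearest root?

augmented sixth

The 5th of E♭maj9 is B♭; the root of G♯m6 (G♯ minor sixth) is G♯.
6 letter names make it a sixth; at 10 semitones (a half step wider than major) the quality is augmented.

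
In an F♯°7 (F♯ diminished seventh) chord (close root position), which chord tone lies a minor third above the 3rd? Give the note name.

C

The chord tones of F♯ diminished seventh are F♯ A C E♭.
The 3rd is A. A minor third above A is C.
C is the chord's 5th.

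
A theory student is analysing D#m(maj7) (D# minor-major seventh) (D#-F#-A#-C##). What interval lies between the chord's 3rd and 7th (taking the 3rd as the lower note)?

The 3rd is F# and the 7th is C##.
F# up to C## is 8 semitones, a half step wider than a perfect fifth, so the interval is augmented.

augmented fifth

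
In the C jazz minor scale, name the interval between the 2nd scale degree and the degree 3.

minor second

C melodic minor: C D E♭ F G A B.
So we need the interval from D up to E♭.
2 letter names make it a second; at 1 semitone (a half step narrower than major) the quality is minor.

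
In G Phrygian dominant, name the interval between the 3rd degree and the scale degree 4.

minor 2nd

The scale runs G Ab B C D Eb F.
The 3rd degree is B and the 4th scale degree is C.
B up to C is 1 semitone, a half step narrower than a major second, so the interval is minor.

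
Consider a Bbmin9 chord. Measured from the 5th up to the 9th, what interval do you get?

Bbmin9 (Bb minor ninth): Bb, Db, F, Ab, C.
So we need the interval from F up to C.
F up to C spans 5 letter names and 7 semitones — a perfect fifth.

perfect fifth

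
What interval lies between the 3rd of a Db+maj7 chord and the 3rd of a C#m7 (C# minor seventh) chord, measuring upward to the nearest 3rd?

M7

The 3rd of Db+maj7 is F; the 3rd of C#m7 (C# minor seventh) is E.
From F to E is 11 semitones, exactly the major seventh.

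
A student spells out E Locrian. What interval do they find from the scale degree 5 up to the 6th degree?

The scale runs E F G A Bb C D.
Scale degree 5 = Bb; 6th degree = C.
Counting 2 letters and 2 half steps from Bb gives a major second.

major second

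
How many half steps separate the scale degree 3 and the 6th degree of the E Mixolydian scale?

5

The scale is E F♯ G♯ A B C♯ D.
G♯ up to C♯ is a perfect fourth — 5 semitones.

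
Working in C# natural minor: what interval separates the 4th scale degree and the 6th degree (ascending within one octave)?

minor 3rd

The scale runs C# D# E F# G# A B.
So we need the interval from F# up to A.
3 letter names make it a third; at 3 semitones (a half step narrower than major) the quality is minor.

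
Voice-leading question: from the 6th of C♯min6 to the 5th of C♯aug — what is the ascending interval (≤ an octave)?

major seventh

C♯min6 has A♯ as its 6th, and C♯aug has G𝄪 as its 5th.
A♯ up to G𝄪 spans 7 letter names and 11 semitones — a major seventh.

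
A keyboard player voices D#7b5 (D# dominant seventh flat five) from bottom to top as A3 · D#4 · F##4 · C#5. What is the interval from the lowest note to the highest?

M10

The outer voices are A3 and C#5.
A up to C# spans 10 letter names and 16 semitones — a major tenth.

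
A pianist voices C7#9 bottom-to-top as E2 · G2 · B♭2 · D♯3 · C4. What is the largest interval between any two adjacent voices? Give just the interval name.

diminished seventh

Adjacent intervals: E2→G2 = minor third; G2→B♭2 = minor third; B♭2→D♯3 = augmented third; D♯3→C4 = diminished seventh.
The largest is D♯3 to C4, a diminished seventh (9 semitones).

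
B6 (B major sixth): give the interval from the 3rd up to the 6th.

perfect 4th

B6 (B major sixth) is spelled B D# F# G#.
3rd = D#; 6th = G#.
Counting 4 letters and 5 half steps from D# gives a perfect fourth.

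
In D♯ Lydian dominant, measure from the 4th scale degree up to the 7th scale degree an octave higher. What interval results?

The scale runs D♯ E♯ F𝄪 G𝄪 A♯ B♯ C♯.
So we need the interval from G𝄪 up to C♯.
From G𝄪 to C♯: 16 semitones over an eleventh = diminished.

d11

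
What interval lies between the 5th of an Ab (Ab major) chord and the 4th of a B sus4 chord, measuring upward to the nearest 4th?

A1

The 5th of Ab (Ab major) is Eb; the 4th of B sus4 is E.
1 letter names make it a unison; at 1 semitone (a half step wider than perfect) the quality is augmented.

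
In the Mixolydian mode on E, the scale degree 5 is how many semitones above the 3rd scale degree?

The scale is E F# G# A B C# D.
G# up to B is a minor third — 3 semitones.

3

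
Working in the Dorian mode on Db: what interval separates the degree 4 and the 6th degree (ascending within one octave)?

major third

Spelling the Dorian mode on Db: Db Eb Fb Gb Ab Bb Cb.
The degree 4 is Gb and the scale degree 6 is Bb.
Counting 3 letters and 4 half steps from Gb gives a major third.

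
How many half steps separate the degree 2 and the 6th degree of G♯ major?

7

The scale is G♯ A♯ B♯ C♯ D♯ E♯ F𝄪.
A♯ up to E♯ is a perfect fifth — 7 semitones.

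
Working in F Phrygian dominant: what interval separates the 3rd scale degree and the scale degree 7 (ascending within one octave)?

Spelling F Phrygian dominant: F G♭ A B♭ C D♭ E♭.
The 3rd scale degree is A and the 7th scale degree is E♭.
5 letter names make it a fifth; at 6 semitones (a half step narrower than perfect) the quality is diminished.

diminished 5th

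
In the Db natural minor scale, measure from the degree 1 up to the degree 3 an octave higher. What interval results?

m10

Spelling the Db natural minor scale: Db Eb Fb Gb Ab Bbb Cb.
That puts Db below Fb.
Db up to Fb is 15 semitones, a half step narrower than a major tenth, so the interval is minor.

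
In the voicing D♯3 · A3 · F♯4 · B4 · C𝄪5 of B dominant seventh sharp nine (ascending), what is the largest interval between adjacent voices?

Adjacent intervals: D♯3→A3 = diminished fifth; A3→F♯4 = major sixth; F♯4→B4 = perfect fourth; B4→C𝄪5 = augmented second.
The largest is A3 to F♯4, a major sixth (9 semitones).

major 6th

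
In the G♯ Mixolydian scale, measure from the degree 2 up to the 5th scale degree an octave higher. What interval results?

G♯ mixolydian: G♯ A♯ B♯ C♯ D♯ E♯ F♯.
The degree 2 is A♯ and the 5th scale degree (up an octave) is D♯.
A♯ up to D♯ spans 11 letter names and 17 semitones — a perfect eleventh.

perfect eleventh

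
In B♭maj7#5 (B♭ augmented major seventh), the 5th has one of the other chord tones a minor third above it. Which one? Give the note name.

A

B♭maj7#5 (B♭ augmented major seventh) is spelled B♭ D F♯ A.
The 5th is F♯. A minor third above F♯ is A.
A is the chord's 7th.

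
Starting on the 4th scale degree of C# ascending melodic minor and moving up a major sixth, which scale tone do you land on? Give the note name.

D#

The scale is C# D# E F# G# A# B#.
The 4th scale degree is F#; a major sixth above that is D# — scale degree 2.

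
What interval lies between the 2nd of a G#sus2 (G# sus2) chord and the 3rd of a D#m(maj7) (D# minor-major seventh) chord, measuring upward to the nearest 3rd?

The 2nd of G#sus2 (G# sus2) is A#; the 3rd of D#m(maj7) (D# minor-major seventh) is F#.
From A# to F#: 8 semitones over a sixth = minor.

minor sixth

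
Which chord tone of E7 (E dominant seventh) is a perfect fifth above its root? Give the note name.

B

Spelling the chord: E G# B D.
The root is E. A perfect fifth above E is B.
B is the chord's 5th.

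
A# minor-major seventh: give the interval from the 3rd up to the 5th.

major 3rd

A#mM7 (A# minor-major seventh) is spelled A#-C#-E#-G##.
That puts C# below E#.
From C# to E# is 4 semitones, exactly the major third.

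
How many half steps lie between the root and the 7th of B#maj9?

B# major ninth is spelled B#-D##-F##-A##-C##.
B# to A## is a major seventh: 11 semitones.

11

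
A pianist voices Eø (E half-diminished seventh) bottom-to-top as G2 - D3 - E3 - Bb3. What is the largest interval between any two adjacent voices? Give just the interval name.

perfect fifth

Adjacent intervals: G2→D3 = perfect fifth; D3→E3 = major second; E3→Bb3 = diminished fifth.
The largest is G2 to D3, a perfect fifth (7 semitones).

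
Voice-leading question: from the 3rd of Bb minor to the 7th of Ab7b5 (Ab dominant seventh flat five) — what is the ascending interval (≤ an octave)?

The 3rd of Bb minor is Db; the 7th of Ab7b5 (Ab dominant seventh flat five) is Gb.
Db up to Gb spans 4 letter names and 5 semitones — a perfect fourth.

perfect fourth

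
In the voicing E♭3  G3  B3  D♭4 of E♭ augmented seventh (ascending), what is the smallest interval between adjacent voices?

Adjacent intervals: E♭3→G3 = major third; G3→B3 = major third; B3→D♭4 = diminished third.
The smallest is B3 to D♭4, a diminished third (2 semitones).

d3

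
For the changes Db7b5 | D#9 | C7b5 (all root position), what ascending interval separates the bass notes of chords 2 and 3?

diminished seventh

The roots are D# and C.
D# up to C is 9 semitones, a whole step narrower than a major seventh, so the interval is diminished.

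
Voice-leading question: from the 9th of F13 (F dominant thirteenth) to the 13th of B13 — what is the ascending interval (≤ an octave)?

F13 (F dominant thirteenth) has G as its 9th, and B13 has G# as its 13th.
G up to G# is 1 semitone, a half step wider than a perfect unison, so the interval is augmented.

augmented unison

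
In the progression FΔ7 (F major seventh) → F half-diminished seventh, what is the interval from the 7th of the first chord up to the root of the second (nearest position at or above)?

FΔ7 (F major seventh) has E as its 7th, and F half-diminished seventh has F as its root.
E up to F is 1 semitone, a half step narrower than a major second, so the interval is minor.

minor 2nd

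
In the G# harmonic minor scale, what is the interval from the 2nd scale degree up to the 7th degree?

major sixth

The scale runs G# A# B C# D# E F##.
So we need the interval from A# up to F##.
A# up to F## spans 6 letter names and 9 semitones — a major sixth.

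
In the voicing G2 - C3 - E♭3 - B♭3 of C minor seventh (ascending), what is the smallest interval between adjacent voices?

Adjacent intervals: G2→C3 = perfect fourth; C3→E♭3 = minor third; E♭3→B♭3 = perfect fifth.
The smallest is C3 to E♭3, a minor third (3 semitones).

minor third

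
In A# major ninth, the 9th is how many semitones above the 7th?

Spelling the chord: A#, C##, E#, G##, B#.
G## to B# is a minor third: 3 semitones.

3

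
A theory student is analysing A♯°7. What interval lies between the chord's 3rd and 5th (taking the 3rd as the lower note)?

The chord tones of A♯°7 are A♯–C♯–E–G.
So we need the interval from C♯ up to E.
3 letter names make it a third; at 3 semitones (a half step narrower than major) the quality is minor.

minor third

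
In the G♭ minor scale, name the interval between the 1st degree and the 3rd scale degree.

minor third

The scale runs G♭ A♭ B𝄫 C♭ D♭ E𝄫 F♭.
The 1st degree is G♭ and the degree 3 is B𝄫.
From G♭ to B𝄫: 3 semitones over a third = minor.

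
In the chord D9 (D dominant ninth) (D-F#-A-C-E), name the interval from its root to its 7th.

minor seventh

That puts D below C.
From D to C: 10 semitones over a seventh = minor.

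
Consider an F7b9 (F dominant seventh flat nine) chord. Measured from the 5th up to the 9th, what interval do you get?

The chord tones of F dominant seventh flat nine are F, A, C, Eb, Gb.
The 5th is C and the 9th is Gb.
C up to Gb is 6 semitones, a half step narrower than a perfect fifth, so the interval is diminished.

d5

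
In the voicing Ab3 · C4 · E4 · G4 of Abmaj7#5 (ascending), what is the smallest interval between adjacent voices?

Adjacent intervals: Ab3→C4 = major third; C4→E4 = major third; E4→G4 = minor third.
The smallest is E4 to G4, a minor third (3 semitones).

minor 3rd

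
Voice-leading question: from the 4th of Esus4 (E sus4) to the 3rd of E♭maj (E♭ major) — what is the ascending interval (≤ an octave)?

The 4th of Esus4 (E sus4) is A; the 3rd of E♭maj (E♭ major) is G.
A up to G is 10 semitones, a half step narrower than a major seventh, so the interval is minor.

minor seventh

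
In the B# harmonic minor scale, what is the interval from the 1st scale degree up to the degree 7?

major seventh

The scale runs B# C## D# E# F## G# A##.
That puts B# below A##.
From B# to A## is 11 semitones, exactly the major seventh.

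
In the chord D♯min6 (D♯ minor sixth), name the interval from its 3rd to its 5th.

D♯m6: D♯ F♯ A♯ B♯.
So we need the interval from F♯ up to A♯.
From F♯ to A♯ is 4 semitones, exactly the major third.

major third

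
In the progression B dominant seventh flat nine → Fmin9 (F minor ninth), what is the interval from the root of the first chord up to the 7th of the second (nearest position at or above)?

diminished 4th

The root of B dominant seventh flat nine is B; the 7th of Fmin9 (F minor ninth) is Eb.
From B to Eb: 4 semitones over a fourth = diminished.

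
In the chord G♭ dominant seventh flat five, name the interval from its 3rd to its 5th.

Spelling the chord: G♭ B♭ D𝄫 F♭.
3rd = B♭; 5th = D𝄫.
3 letter names make it a third; at 2 semitones (a whole step narrower than major) the quality is diminished.

diminished 3rd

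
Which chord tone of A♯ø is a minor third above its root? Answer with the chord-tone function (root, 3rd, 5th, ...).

3rd

A♯ half-diminished seventh: A♯, C♯, E, G♯.
The root is A♯. A minor third above A♯ is C♯.
C♯ is the chord's 3rd.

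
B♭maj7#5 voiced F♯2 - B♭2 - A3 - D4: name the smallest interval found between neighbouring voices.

Adjacent intervals: F♯2→B♭2 = diminished fourth; B♭2→A3 = major seventh; A3→D4 = perfect fourth.
The smallest is F♯2 to B♭2, a diminished fourth (4 semitones).

diminished fourth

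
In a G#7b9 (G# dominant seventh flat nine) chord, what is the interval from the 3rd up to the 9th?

diminished 7th

Spelling the chord: G# B# D# F# A.
So we need the interval from B# up to A.
7 letter names make it a seventh; at 9 semitones (a whole step narrower than major) the quality is diminished.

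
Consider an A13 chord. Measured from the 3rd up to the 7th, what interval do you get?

The chord tones of A13 are A-C♯-E-G-B-F♯.
The 3rd is C♯ and the 7th is G.
From C♯ to G: 6 semitones over a fifth = diminished.
That tritone between 3rd and 7th is what gives the dominant seventh its pull toward resolution.

diminished fifth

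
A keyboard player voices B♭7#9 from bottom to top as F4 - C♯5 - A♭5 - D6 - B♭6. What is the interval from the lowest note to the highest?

perfect 18th

The outer voices are F4 and B♭6.
From F to B♭ is 29 semitones, exactly the perfect 18th.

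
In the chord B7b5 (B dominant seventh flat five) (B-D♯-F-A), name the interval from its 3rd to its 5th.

diminished third

That puts D♯ below F.
3 letter names make it a third; at 2 semitones (a whole step narrower than major) the quality is diminished.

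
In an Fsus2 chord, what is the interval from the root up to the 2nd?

Fsus2 (F sus2) is spelled F, G, C.
So we need the interval from F up to G.
F up to G spans 2 letter names and 2 semitones — a major second.

major 2nd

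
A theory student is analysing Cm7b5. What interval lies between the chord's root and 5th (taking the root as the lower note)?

Cø7 (C half-diminished seventh) is spelled C Eb Gb Bb.
So we need the interval from C up to Gb.
From C to Gb: 6 semitones over a fifth = diminished.

diminished 5th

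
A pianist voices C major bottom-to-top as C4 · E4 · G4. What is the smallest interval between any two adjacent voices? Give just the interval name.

m3

Adjacent intervals: C4→E4 = major third; E4→G4 = minor third.
The smallest is E4 to G4, a minor third (3 semitones).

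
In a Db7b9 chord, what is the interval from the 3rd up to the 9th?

diminished 7th

Db dominant seventh flat nine: Db, F, Ab, Cb, Ebb.
That puts F below Ebb.
7 letter names make it a seventh; at 9 semitones (a whole step narrower than major) the quality is diminished.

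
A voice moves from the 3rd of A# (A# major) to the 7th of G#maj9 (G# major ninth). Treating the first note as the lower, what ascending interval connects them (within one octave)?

perfect fourth

The 3rd of A# (A# major) is C##; the 7th of G#maj9 (G# major ninth) is F##.
C## up to F## spans 4 letter names and 5 semitones — a perfect fourth.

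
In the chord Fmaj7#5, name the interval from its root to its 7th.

major seventh

The chord tones of F augmented major seventh are F-A-C#-E.
Root = F; 7th = E.
F up to E spans 7 letter names and 11 semitones — a major seventh.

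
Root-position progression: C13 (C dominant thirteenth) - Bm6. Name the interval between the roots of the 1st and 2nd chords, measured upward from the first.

The roots are C and B.
From C to B is 11 semitones, exactly the major seventh.

major 7th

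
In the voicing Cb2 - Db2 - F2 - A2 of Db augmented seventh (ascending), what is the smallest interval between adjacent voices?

Adjacent intervals: Cb2→Db2 = major second; Db2→F2 = major third; F2→A2 = major third.
The smallest is Cb2 to Db2, a major second (2 semitones).

major 2nd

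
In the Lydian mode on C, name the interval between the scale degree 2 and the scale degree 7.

The scale runs C D E F♯ G A B.
So we need the interval from D up to B.
From D to B is 9 semitones, exactly the major sixth.

major sixth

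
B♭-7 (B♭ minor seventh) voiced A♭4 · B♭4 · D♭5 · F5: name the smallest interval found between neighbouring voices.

major second

Adjacent intervals: A♭4→B♭4 = major second; B♭4→D♭5 = minor third; D♭5→F5 = major third.
The smallest is A♭4 to B♭4, a major second (2 semitones).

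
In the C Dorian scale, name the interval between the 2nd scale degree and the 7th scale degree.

minor sixth

C dorian: C D Eb F G A Bb.
The 2nd scale degree is D and the 7th degree is Bb.
6 letter names make it a sixth; at 8 semitones (a half step narrower than major) the quality is minor.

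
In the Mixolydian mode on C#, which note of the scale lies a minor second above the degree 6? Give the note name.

The scale is C# D# E# F# G# A# B.
The degree 6 is A#; a minor second above that is B — scale degree 7.

B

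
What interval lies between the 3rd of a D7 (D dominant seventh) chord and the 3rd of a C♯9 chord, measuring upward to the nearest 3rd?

D7 (D dominant seventh) has F♯ as its 3rd, and C♯9 has E♯ as its 3rd.
F♯ up to E♯ spans 7 letter names and 11 semitones — a major seventh.

major seventh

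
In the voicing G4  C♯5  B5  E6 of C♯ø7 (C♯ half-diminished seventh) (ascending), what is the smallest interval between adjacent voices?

Adjacent intervals: G4→C♯5 = augmented fourth; C♯5→B5 = minor seventh; B5→E6 = perfect fourth.
The smallest is B5 to E6, a perfect fourth (5 semitones).

perfect fourth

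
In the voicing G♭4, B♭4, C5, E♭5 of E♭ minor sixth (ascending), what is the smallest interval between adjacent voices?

major second

Adjacent intervals: G♭4→B♭4 = major third; B♭4→C5 = major second; C5→E♭5 = minor third.
The smallest is B♭4 to C5, a major second (2 semitones).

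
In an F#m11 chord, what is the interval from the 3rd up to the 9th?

major seventh

F#m11 is spelled F#, A, C#, E, G#, B.
The 3rd is A and the 9th is G#.
A up to G# spans 7 letter names and 11 semitones — a major seventh.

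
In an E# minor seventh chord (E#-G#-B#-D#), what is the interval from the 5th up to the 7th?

That puts B# below D#.
B# up to D# is 3 semitones, a half step narrower than a major third, so the interval is minor.

m3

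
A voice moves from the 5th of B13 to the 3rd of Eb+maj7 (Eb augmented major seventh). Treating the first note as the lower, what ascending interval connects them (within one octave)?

minor second

B13 has F# as its 5th, and Eb+maj7 (Eb augmented major seventh) has G as its 3rd.
F# up to G is 1 semitone, a half step narrower than a major second, so the interval is minor.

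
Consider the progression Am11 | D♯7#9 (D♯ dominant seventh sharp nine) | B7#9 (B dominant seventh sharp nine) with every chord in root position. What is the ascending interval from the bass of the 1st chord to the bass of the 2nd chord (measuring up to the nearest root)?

augmented fourth

The roots are A and D♯.
From A to D♯: 6 semitones over a fourth = augmented.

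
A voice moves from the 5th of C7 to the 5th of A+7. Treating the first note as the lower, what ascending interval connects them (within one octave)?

The 5th of C7 is G; the 5th of A+7 is E#.
From G to E#: 10 semitones over a sixth = augmented.

augmented sixth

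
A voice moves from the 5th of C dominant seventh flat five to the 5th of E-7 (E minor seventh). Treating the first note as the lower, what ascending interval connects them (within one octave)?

A3

The 5th of C dominant seventh flat five is G♭; the 5th of E-7 (E minor seventh) is B.
G♭ up to B is 5 semitones, a half step wider than a major third, so the interval is augmented.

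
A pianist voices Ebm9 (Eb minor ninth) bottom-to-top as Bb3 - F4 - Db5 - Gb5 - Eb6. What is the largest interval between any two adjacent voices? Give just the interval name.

Adjacent intervals: Bb3→F4 = perfect fifth; F4→Db5 = minor sixth; Db5→Gb5 = perfect fourth; Gb5→Eb6 = major sixth.
The largest is Gb5 to Eb6, a major sixth (9 semitones).

major sixth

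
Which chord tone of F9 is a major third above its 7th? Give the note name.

F9 (F dominant ninth) is spelled F, A, C, Eb, G.
The 7th is Eb. A major third above Eb is G.
G is the chord's 9th.

G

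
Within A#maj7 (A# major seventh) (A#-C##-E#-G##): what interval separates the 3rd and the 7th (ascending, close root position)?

That puts C## below G##.
C## up to G## spans 5 letter names and 7 semitones — a perfect fifth.

perfect fifth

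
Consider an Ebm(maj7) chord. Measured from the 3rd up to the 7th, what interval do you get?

Ebm(maj7) is spelled Eb–Gb–Bb–D.
So we need the interval from Gb up to D.
Gb up to D is 8 semitones, a half step wider than a perfect fifth, so the interval is augmented.

augmented 5th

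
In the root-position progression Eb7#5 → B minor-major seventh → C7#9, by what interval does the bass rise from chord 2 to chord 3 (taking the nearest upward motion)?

minor second

The roots are B and C.
From B to C: 1 semitone over a second = minor.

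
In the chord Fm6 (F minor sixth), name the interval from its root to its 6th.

major sixth

The chord tones of Fm6 are F–Ab–C–D.
The root is F and the 6th is D.
From F to D is 9 semitones, exactly the major sixth.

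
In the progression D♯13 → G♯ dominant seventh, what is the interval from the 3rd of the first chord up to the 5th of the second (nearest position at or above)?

D♯13 has F𝄪 as its 3rd, and G♯ dominant seventh has D♯ as its 5th.
F𝄪 up to D♯ is 8 semitones, a half step narrower than a major sixth, so the interval is minor.

minor sixth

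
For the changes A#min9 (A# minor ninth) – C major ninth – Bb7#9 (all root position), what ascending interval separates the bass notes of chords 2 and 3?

The roots are C and Bb.
C up to Bb is 10 semitones, a half step narrower than a major seventh, so the interval is minor.

minor 7th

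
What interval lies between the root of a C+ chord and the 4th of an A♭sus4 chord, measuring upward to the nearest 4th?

minor second

C+ has C as its root, and A♭sus4 has D♭ as its 4th.
From C to D♭: 1 semitone over a second = minor.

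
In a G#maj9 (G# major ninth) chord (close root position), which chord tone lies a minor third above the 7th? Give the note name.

A#

G#maj9 is spelled G#–B#–D#–F##–A#.
The 7th is F##. A minor third above F## is A#.
A# is the chord's 9th.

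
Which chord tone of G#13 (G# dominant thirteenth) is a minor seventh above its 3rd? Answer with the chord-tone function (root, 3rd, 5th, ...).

9th

Spelling the chord: G#, B#, D#, F#, A#, E#.
The 3rd is B#. A minor seventh above B# is A#.
A# is the chord's 9th.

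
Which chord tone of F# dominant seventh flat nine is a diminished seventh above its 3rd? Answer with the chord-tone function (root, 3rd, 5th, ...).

9th

The chord tones of F#7b9 (F# dominant seventh flat nine) are F# A# C# E G.
The 3rd is A#. A diminished seventh above A# is G.
G is the chord's 9th.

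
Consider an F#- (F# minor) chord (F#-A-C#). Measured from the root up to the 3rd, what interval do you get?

minor third

The root is F# and the 3rd is A.
From F# to A: 3 semitones over a third = minor.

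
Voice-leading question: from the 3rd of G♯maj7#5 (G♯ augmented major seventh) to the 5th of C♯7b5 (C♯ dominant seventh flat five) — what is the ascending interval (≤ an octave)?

diminished sixth

G♯maj7#5 (G♯ augmented major seventh) has B♯ as its 3rd, and C♯7b5 (C♯ dominant seventh flat five) has G as its 5th.
From B♯ to G: 7 semitones over a sixth = diminished.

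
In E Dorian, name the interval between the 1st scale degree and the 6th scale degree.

E dorian: E F♯ G A B C♯ D.
That puts E below C♯.
Counting 6 letters and 9 half steps from E gives a major sixth.

major sixth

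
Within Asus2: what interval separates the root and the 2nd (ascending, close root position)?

The chord tones of Asus2 are A, B, E.
Root = A; 2nd = B.
Counting 2 letters and 2 half steps from A gives a major second.

major second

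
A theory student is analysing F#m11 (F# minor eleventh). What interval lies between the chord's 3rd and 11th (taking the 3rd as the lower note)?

major ninth

F# minor eleventh: F# A C# E G# B.
3rd = A; 11th = B.
A up to B spans 9 letter names and 14 semitones — a major ninth.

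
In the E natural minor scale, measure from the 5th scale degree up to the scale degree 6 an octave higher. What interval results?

m9

The scale runs E F# G A B C D.
That puts B below C.
From B to C: 13 semitones over a ninth = minor.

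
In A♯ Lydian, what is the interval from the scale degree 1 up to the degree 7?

The scale runs A♯ B♯ C𝄪 D𝄪 E♯ F𝄪 G𝄪.
The scale degree 1 is A♯ and the 7th scale degree is G𝄪.
A♯ up to G𝄪 spans 7 letter names and 11 semitones — a major seventh.

major seventh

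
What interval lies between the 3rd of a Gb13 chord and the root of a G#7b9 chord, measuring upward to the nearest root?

augmented sixth

Gb13 has Bb as its 3rd, and G#7b9 has G# as its root.
From Bb to G#: 10 semitones over a sixth = augmented.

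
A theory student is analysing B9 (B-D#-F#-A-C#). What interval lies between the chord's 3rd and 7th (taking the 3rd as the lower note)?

diminished fifth

That puts D# below A.
5 letter names make it a fifth; at 6 semitones (a half step narrower than perfect) the quality is diminished.
This 3–7 tritone is the characteristic tension at the heart of the dominant sound.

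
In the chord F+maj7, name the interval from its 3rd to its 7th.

perfect fifth

The chord tones of Fmaj7#5 (F augmented major seventh) are F–A–C♯–E.
3rd = A; 7th = E.
A up to E spans 5 letter names and 7 semitones — a perfect fifth.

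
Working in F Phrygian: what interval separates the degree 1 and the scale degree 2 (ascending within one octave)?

F phrygian: F Gb Ab Bb C Db Eb.
So we need the interval from F up to Gb.
2 letter names make it a second; at 1 semitone (a half step narrower than major) the quality is minor.

minor second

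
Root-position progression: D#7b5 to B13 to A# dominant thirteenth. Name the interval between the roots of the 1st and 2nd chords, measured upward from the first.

The roots are D# and B.
From D# to B: 8 semitones over a sixth = minor.

minor sixth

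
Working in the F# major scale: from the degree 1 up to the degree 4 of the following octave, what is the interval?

perfect eleventh

Spelling the F# major scale: F# G# A# B C# D# E#.
The degree 1 is F# and the degree 4 (up an octave) is B.
From F# to B is 17 semitones, exactly the perfect eleventh.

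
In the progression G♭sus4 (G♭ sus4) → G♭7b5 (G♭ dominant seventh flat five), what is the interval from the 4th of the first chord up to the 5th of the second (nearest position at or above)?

G♭sus4 (G♭ sus4) has C♭ as its 4th, and G♭7b5 (G♭ dominant seventh flat five) has D𝄫 as its 5th.
From C♭ to D𝄫: 1 semitone over a second = minor.

minor 2nd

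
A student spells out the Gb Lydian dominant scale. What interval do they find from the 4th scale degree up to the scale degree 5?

minor second

The scale runs Gb Ab Bb C Db Eb Fb.
The 4th scale degree is C and the 5th degree is Db.
From C to Db: 1 semitone over a second = minor.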